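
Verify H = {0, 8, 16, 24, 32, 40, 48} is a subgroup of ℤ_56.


Subgroup test for H = {0, 8, 16, 24, 32, 40, 48} in (ℤ_56, +):
(1) 0 ∈ H? Yes
(2) Closure: for all a,b ∈ H, (a+b) mod 56 ∈ H? Yes
(3) Inverses: for all a ∈ H, -a mod 56 ∈ H? Yes

Yes, H is a subgroup of ℤ_56


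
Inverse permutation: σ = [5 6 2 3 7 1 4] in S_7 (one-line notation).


To find σ⁻¹, swap domain and range:
σ(1) = 5 → σ⁻¹(5) = 1
σ(2) = 6 → σ⁻¹(6) = 2
σ(3) = 2 → σ⁻¹(2) = 3
σ(4) = 3 → σ⁻¹(3) = 4
σ(5) = 7 → σ⁻¹(7) = 5
σ(6) = 1 → σ⁻¹(1) = 6
σ(7) = 4 → σ⁻¹(4) = 7

σ⁻¹ = [6 3 4 7 1 2 5]


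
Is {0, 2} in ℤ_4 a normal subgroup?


H = {0, 2} in ℤ_4
ℤ_4 is abelian; every subgroup of an abelian group is normal

Yes, normal subgroup


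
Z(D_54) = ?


Z(G) = {g ∈ G | gx = xg for all x ∈ G}
For even n, Z(D_n) = {e, r^(n/2)}: the 180° rotation r^27 commutes with every reflection and rotation

Z(D_54) = {e, r^27}


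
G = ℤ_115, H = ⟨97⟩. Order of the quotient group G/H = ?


|⟨97⟩| = n / gcd(97, 115) = 115 / 1 = 115
H is normal (ℤ_115 is abelian).
|G/H| = |G| / |H| = 115 / 115 = 1

|G/H| = 1


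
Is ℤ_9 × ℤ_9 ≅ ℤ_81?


Comparing ℤ_9 × ℤ_9 and ℤ_81:
gcd(9,9) = 9 ≠ 1. Max element order in ℤ_9×ℤ_9 is lcm(9,9) = 9 < 81, so it has no element of order 81

No, ℤ_9 × ℤ_9 ≇ ℤ_81


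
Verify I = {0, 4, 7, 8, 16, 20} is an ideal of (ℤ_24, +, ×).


Check ideal conditions for I = {0, 4, 7, 8, 16, 20} in ℤ_24:
(1) I is an additive subgroup? No
(2) For r ∈ ℤ_24 and a ∈ I: r·a ∈ I? No  [counterexample: r=2, a=7, r·a mod 24 = 14 ∉ I]

No, I is not an ideal of ℤ_24


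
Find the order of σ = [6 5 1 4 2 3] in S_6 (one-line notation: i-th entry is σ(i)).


Cycle decomposition: (1 6 3) (2 5)
Cycle lengths: 3, 2
Order = lcm(3, 2) = 6

ord(σ) = 6


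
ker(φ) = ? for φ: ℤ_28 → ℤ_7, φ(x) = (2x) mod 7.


Kernel = preimage of identity
ker(φ) = {x ∈ ℤ_28 : 2x ≡ 0 (mod 7)}. Since 7 | 28, φ is well-defined. The kernel is the cyclic subgroup ⟨7⟩ of ℤ_28 (order 4), i.e. {0, 7, 14, 21}

ker(φ) = {0, 7, 14, 21}


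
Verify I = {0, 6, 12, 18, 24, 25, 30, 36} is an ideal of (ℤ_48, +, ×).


Check ideal conditions for I = {0, 6, 12, 18, 24, 25, 30, 36} in ℤ_48:
(1) I is an additive subgroup? No
(2) For r ∈ ℤ_48 and a ∈ I: r·a ∈ I? No  [counterexample: r=2, a=25, r·a mod 48 = 2 ∉ I]

No, I is not an ideal of ℤ_48


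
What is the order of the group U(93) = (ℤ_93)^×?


U(n) is the group of units mod n; |U(n)| = φ(n)
|U(93)| = φ(93) = 60

|U(93) = (ℤ_93)^×| = 60


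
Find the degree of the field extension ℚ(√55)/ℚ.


√55 has minimal polynomial x² - 55 (irreducible over ℚ since 55 is squarefree)

[ℚ(√55)/ℚ] = 2


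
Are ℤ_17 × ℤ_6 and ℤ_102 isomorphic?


Comparing ℤ_17 × ℤ_6 and ℤ_102:
gcd(17,6) = 1, so ℤ_17 × ℤ_6 ≅ ℤ_102 (CRT)

Yes, ℤ_17 × ℤ_6 ≅ ℤ_102


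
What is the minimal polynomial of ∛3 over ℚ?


∛3 satisfies x³ - 3 = 0, irreducible over ℚ (no rational root; 3 is not a perfect cube)

Minimal polynomial: x³ - 3


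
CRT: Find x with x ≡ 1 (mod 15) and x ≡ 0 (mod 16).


m₁ = 15, m₂ = 16, gcd = 1, so CRT applies. M = m₁·m₂ = 240
Let M₁ = M/m₁ = 16, M₂ = M/m₂ = 15
Find y₁ ≡ M₁⁻¹ (mod m₁): 16⁻¹ ≡ 1 (mod 15)
Find y₂ ≡ M₂⁻¹ (mod m₂): 15⁻¹ ≡ 15 (mod 16)
x = a₁·M₁·y₁ + a₂·M₂·y₂ = 1·16·1 + 0·15·15 = 16
Reduce mod 240: x ≡ 16
Check: 16 mod 15 = 1 ✓, 16 mod 16 = 0 ✓

x ≡ 16 (mod 240)


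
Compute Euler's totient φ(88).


Factor n: 88 = 2^3 × 11
φ(n) = n · ∏(1 - 1/p) over distinct primes p | n
φ(88) = 88 · (1 - 1/2) · (1 - 1/11) = 40

φ(88) = 40


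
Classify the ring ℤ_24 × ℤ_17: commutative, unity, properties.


Direct product ring; commutative with unity (1,1); but (1,0)·(0,1) = (0,0) gives zero divisors, so not an integral domain
Commutative: Yes
Integral domain: No
Has unity: Yes

ℤ_24 × ℤ_17: Commutative=Yes, Unity=Yes


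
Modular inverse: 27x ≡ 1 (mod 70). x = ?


Use the extended Euclidean algorithm to write 1 = 27·s + 70·t; then s mod 70 is the inverse.
Euclidean algorithm:
  27 = 0·70 + 27
  70 = 2·27 + 16
  27 = 1·16 + 11
  16 = 1·11 + 5
  11 = 2·5 + 1
  5 = 5·1 + 0
gcd(27,70) = 1
Back-substitution gives: 27·(13) + 70·(-5) = 1
So 27⁻¹ ≡ 13 ≡ 13 (mod 70)
Check: 27 × 13 = 351 ≡ 1 (mod 70) ✓

27⁻¹ ≡ 13 (mod 70)


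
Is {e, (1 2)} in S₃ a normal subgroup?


H = {e, (1 2)} in S₃
(1 3)(1 2)(1 3)⁻¹ = (2 3) ∉ {e, (1 2)}, so it is not normal

No, not a normal subgroup


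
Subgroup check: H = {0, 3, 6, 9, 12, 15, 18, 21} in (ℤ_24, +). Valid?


Subgroup test for H = {0, 3, 6, 9, 12, 15, 18, 21} in (ℤ_24, +):
(1) 0 ∈ H? Yes
(2) Closure: for all a,b ∈ H, (a+b) mod 24 ∈ H? Yes
(3) Inverses: for all a ∈ H, -a mod 24 ∈ H? Yes

Yes, H is a subgroup of ℤ_24


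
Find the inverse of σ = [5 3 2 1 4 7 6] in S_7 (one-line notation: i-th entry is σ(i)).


To find σ⁻¹, swap domain and range:
σ(1) = 5 → σ⁻¹(5) = 1
σ(2) = 3 → σ⁻¹(3) = 2
σ(3) = 2 → σ⁻¹(2) = 3
σ(4) = 1 → σ⁻¹(1) = 4
σ(5) = 4 → σ⁻¹(4) = 5
σ(6) = 7 → σ⁻¹(7) = 6
σ(7) = 6 → σ⁻¹(6) = 7

σ⁻¹ = [4 3 2 5 1 7 6]


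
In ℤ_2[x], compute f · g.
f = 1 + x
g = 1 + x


Expand and collect like terms; reduce coefficients mod 2:
x^0: 1·1 = 1 ≡ 1 (mod 2)
x^1: 1·1 + 1·1 = 2 ≡ 0 (mod 2)
x^2: 1·1 = 1 ≡ 1 (mod 2)
Result: 1 + x^2

f · g = 1 + x^2


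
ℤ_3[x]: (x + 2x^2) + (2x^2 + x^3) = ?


Add coefficients mod 3:
x^0: 0 + 0 = 0 (mod 3)
x^1: 1 + 0 = 1 (mod 3)
x^2: 2 + 2 = 1 (mod 3)
x^3: 0 + 1 = 1 (mod 3)
Result: x + x^2 + x^3

f + g = x + x^2 + x^3


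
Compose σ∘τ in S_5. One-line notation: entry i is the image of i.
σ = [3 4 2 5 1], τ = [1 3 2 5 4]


σ∘τ: apply τ first, then σ
1 →τ 1 →σ 3
2 →τ 3 →σ 2
3 →τ 2 →σ 4
4 →τ 5 →σ 1
5 →τ 4 →σ 5

σ∘τ = [3 2 4 1 5]


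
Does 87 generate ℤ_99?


g generates ℤ_n iff gcd(g, n) = 1
gcd(87, 99) = 3
Since gcd = 3 ≠ 1, ⟨87⟩ has order 33 < 99, so 87 is not a generator.

No, 87 does not generate ℤ_99


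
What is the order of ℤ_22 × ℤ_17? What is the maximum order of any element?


|ℤ_22 × ℤ_17| = 22 × 17 = 374
Max element order = lcm(22,17) = 374
Cyclic? Yes (gcd=1)

|ℤ_22×ℤ_17| = 374, max element order = 374


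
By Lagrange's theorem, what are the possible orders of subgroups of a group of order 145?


Lagrange's theorem: |H| divides |G|
|G| = 145
Divisors of 145: 1, 5, 29, 145

Possible subgroup orders: {1, 5, 29, 145}


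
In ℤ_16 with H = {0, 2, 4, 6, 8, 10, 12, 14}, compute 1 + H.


1 + H = {1 + h (mod 16) : h ∈ H}
1+0=1, 1+2=3, 1+4=5, 1+6=7, 1+8=9, 1+10=11, 1+12=13, 1+14=15

1 + H = {1, 3, 5, 7, 9, 11, 13, 15}


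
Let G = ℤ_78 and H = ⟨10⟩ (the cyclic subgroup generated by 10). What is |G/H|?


|⟨10⟩| = n / gcd(10, 78) = 78 / 2 = 39
H is normal (ℤ_78 is abelian).
|G/H| = |G| / |H| = 78 / 39 = 2

|G/H| = 2


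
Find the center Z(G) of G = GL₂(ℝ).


Z(G) = {g ∈ G | gx = xg for all x ∈ G}
Only scalar multiples of the identity commute with all invertible matrices

Z(GL₂(ℝ)) = {aI : a ∈ ℝ, a ≠ 0}


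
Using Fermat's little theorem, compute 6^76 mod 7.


Fermat's little theorem: if p is prime and gcd(a,p)=1, then a^(p-1) ≡ 1 (mod p)
p = 7 is prime, gcd(6,7) = 1
Reduce exponent: 76 mod 6 = 4
So 6^76 ≡ 6^4 (mod 7)
6^4 mod 7 = 1

6^76 ≡ 1 (mod 7)


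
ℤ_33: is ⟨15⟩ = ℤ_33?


g generates ℤ_n iff gcd(g, n) = 1
gcd(15, 33) = 3
Since gcd = 3 ≠ 1, ⟨15⟩ has order 11 < 33, so 15 is not a generator.

No, 15 does not generate ℤ_33


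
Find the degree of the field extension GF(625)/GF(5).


GF(625) = GF(5^4), so the extension degree is 4

[GF(625)/GF(5)] = 4


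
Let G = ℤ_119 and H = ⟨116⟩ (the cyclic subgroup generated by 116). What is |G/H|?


|⟨116⟩| = n / gcd(116, 119) = 119 / 1 = 119
H is normal (ℤ_119 is abelian).
|G/H| = |G| / |H| = 119 / 119 = 1

|G/H| = 1


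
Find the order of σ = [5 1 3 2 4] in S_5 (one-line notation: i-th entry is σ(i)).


Cycle decomposition: (1 5 4 2)
Cycle lengths: 4
Order = lcm(4) = 4

ord(σ) = 4


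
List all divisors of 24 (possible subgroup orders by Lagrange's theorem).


Lagrange's theorem: |H| divides |G|
|G| = 24
Divisors of 24: 1, 2, 3, 4, 6, 8, 12, 24

Possible subgroup orders: {1, 2, 3, 4, 6, 8, 12, 24}


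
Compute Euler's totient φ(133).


Factor n: 133 = 7 × 19
φ(n) = n · ∏(1 - 1/p) over distinct primes p | n
φ(133) = 133 · (1 - 1/7) · (1 - 1/19) = 108

φ(133) = 108


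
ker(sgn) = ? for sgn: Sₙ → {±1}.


Kernel = preimage of identity
ker(sgn) = even permutations = Aₙ

ker(sgn) = Aₙ


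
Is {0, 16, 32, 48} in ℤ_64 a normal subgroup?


H = {0, 16, 32, 48} in ℤ_64
ℤ_64 is abelian; every subgroup of an abelian group is normal

Yes, normal subgroup


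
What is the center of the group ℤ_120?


Z(G) = {g ∈ G | gx = xg for all x ∈ G}
ℤ_120 is abelian, so Z(G) = G

Z(ℤ_120) = ℤ_120


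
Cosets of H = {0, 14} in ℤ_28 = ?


H = {0, 14}, |H| = 2
Number of cosets = |G|/|H| = 28/2 = 14
0 + H = {0, 14}
1 + H = {1, 15}
2 + H = {2, 16}
3 + H = {3, 17}
4 + H = {4, 18}
5 + H = {5, 19}
6 + H = {6, 20}
7 + H = {7, 21}
8 + H = {8, 22}
9 + H = {9, 23}
10 + H = {10, 24}
11 + H = {11, 25}
12 + H = {12, 26}
13 + H = {13, 27}

Cosets: 0+H={0,14}; 1+H={1,15}; 2+H={2,16}; 3+H={3,17}; 4+H={4,18}; 5+H={5,19}; 6+H={6,20}; 7+H={7,21}; 8+H={8,22}; 9+H={9,23}; 10+H={10,24}; 11+H={11,25}; 12+H={12,26}; 13+H={13,27}


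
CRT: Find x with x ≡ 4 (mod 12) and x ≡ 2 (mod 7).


m₁ = 12, m₂ = 7, gcd = 1, so CRT applies. M = m₁·m₂ = 84
Let M₁ = M/m₁ = 7, M₂ = M/m₂ = 12
Find y₁ ≡ M₁⁻¹ (mod m₁): 7⁻¹ ≡ 7 (mod 12)
Find y₂ ≡ M₂⁻¹ (mod m₂): 12⁻¹ ≡ 3 (mod 7)
x = a₁·M₁·y₁ + a₂·M₂·y₂ = 4·7·7 + 2·12·3 = 268
Reduce mod 84: x ≡ 16
Check: 16 mod 12 = 4 ✓, 16 mod 7 = 2 ✓

x ≡ 16 (mod 84)


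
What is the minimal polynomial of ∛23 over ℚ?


∛23 satisfies x³ - 23 = 0, irreducible over ℚ (no rational root; 23 is not a perfect cube)

Minimal polynomial: x³ - 23


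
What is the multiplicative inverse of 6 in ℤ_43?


Use the extended Euclidean algorithm to write 1 = 6·s + 43·t; then s mod 43 is the inverse.
Euclidean algorithm:
  6 = 0·43 + 6
  43 = 7·6 + 1
  6 = 6·1 + 0
gcd(6,43) = 1
Back-substitution gives: 6·(-7) + 43·(1) = 1
So 6⁻¹ ≡ -7 ≡ 36 (mod 43)
Check: 6 × 36 = 216 ≡ 1 (mod 43) ✓

6⁻¹ ≡ 36 (mod 43)


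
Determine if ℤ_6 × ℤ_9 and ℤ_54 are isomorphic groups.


Comparing ℤ_6 × ℤ_9 and ℤ_54:
gcd(6,9) = 3 ≠ 1. Max element order in ℤ_6×ℤ_9 is lcm(6,9) = 18 < 54, so it has no element of order 54

No, ℤ_6 × ℤ_9 ≇ ℤ_54


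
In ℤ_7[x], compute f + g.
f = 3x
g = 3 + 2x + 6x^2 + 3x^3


Add coefficients mod 7:
x^0: 0 + 3 = 3 (mod 7)
x^1: 3 + 2 = 5 (mod 7)
x^2: 0 + 6 = 6 (mod 7)
x^3: 0 + 3 = 3 (mod 7)
Result: 3 + 5x + 6x^2 + 3x^3

f + g = 3 + 5x + 6x^2 + 3x^3


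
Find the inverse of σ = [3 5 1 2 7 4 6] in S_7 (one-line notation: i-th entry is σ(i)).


To find σ⁻¹, swap domain and range:
σ(1) = 3 → σ⁻¹(3) = 1
σ(2) = 5 → σ⁻¹(5) = 2
σ(3) = 1 → σ⁻¹(1) = 3
σ(4) = 2 → σ⁻¹(2) = 4
σ(5) = 7 → σ⁻¹(7) = 5
σ(6) = 4 → σ⁻¹(4) = 6
σ(7) = 6 → σ⁻¹(6) = 7

σ⁻¹ = [3 4 1 6 2 7 5]


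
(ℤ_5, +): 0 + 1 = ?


Operation: addition mod 5
0 + 1 = (a + b) mod 5 with a = 0, b = 1

0 + 1 = 1


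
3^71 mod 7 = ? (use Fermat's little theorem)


Fermat's little theorem: if p is prime and gcd(a,p)=1, then a^(p-1) ≡ 1 (mod p)
p = 7 is prime, gcd(3,7) = 1
Reduce exponent: 71 mod 6 = 5
So 3^71 ≡ 3^5 (mod 7)
3^5 mod 7 = 5

3^71 ≡ 5 (mod 7)


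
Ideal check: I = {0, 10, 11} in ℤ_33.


Check ideal conditions for I = {0, 10, 11} in ℤ_33:
(1) I is an additive subgroup? No
(2) For r ∈ ℤ_33 and a ∈ I: r·a ∈ I? No  [counterexample: r=2, a=10, r·a mod 33 = 20 ∉ I]

No, I is not an ideal of ℤ_33


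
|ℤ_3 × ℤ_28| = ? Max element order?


|ℤ_3 × ℤ_28| = 3 × 28 = 84
Max element order = lcm(3,28) = 84
Cyclic? Yes (gcd=1)

|ℤ_3×ℤ_28| = 84, max element order = 84


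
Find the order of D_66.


|D_n| = 2n (n rotations and n reflections)
|D_66| = 2×66 = 132

|D_66| = 132


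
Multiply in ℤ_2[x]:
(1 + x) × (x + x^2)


Expand and collect like terms; reduce coefficients mod 2:
x^0: 1·0 = 0 ≡ 0 (mod 2)
x^1: 1·1 + 1·0 = 1 ≡ 1 (mod 2)
x^2: 1·1 + 1·1 = 2 ≡ 0 (mod 2)
x^3: 1·1 = 1 ≡ 1 (mod 2)
Result: x + x^3

f · g = x + x^3


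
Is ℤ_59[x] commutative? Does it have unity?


ℤ_59 is a field (n prime), so ℤ_59[x] is a commutative integral domain with unity
Commutative: Yes
Integral domain: Yes
Has unity: Yes

ℤ_59[x]: Commutative=Yes, Unity=Yes


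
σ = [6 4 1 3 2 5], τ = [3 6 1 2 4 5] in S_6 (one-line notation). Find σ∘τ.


σ∘τ: apply τ first, then σ
1 →τ 3 →σ 1
2 →τ 6 →σ 5
3 →τ 1 →σ 6
4 →τ 2 →σ 4
5 →τ 4 →σ 3
6 →τ 5 →σ 2

σ∘τ = [1 5 6 4 3 2]


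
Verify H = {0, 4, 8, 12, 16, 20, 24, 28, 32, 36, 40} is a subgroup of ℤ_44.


Subgroup test for H = {0, 4, 8, 12, 16, 20, 24, 28, 32, 36, 40} in (ℤ_44, +):
(1) 0 ∈ H? Yes
(2) Closure: for all a,b ∈ H, (a+b) mod 44 ∈ H? Yes
(3) Inverses: for all a ∈ H, -a mod 44 ∈ H? Yes

Yes, H is a subgroup of ℤ_44


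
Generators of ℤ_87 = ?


g generates ℤ_n iff gcd(g,n) = 1
Prime factors of 87: 3, 29
Generators are g ∈ {1,...,86} not divisible by any of these primes.
Generators: {1, 2, 4, 5, 7, 8, 10, 11, 13, 14, 16, 17, 19, 20, 22, 23, 25, 26, 28, 31, 32, 34, 35, 37, 38, 40, 41, 43, 44, 46, 47, 49, 50, 52, 53, 55, 56, 59, 61, 62, 64, 65, 67, 68, 70, 71, 73, 74, 76, 77, 79, 80, 82, 83, 85, 86}
Number of generators = φ(87) = 56

Generators of ℤ_87 = {1, 2, 4, 5, 7, 8, 10, 11, 13, 14, 16, 17, 19, 20, 22, 23, 25, 26, 28, 31, 32, 34, 35, 37, 38, 40, 41, 43, 44, 46, 47, 49, 50, 52, 53, 55, 56, 59, 61, 62, 64, 65, 67, 68, 70, 71, 73, 74, 76, 77, 79, 80, 82, 83, 85, 86}


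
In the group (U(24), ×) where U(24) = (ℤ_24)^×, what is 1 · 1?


Operation: multiplication mod 24
1 · 1 = (a × b) mod 24 with a = 1, b = 1

1 · 1 = 1


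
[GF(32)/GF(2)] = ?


GF(32) = GF(2^5), so the extension degree is 5

[GF(32)/GF(2)] = 5


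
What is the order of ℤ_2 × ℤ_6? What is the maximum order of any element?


|ℤ_2 × ℤ_6| = 2 × 6 = 12
Max element order = lcm(2,6) = 6
Cyclic? No (gcd=2)

|ℤ_2×ℤ_6| = 12, max element order = 6


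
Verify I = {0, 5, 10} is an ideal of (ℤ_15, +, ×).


Check ideal conditions for I = {0, 5, 10} in ℤ_15:
(1) I is an additive subgroup? Yes
(2) For r ∈ ℤ_15 and a ∈ I: r·a ∈ I? Yes

Yes, I is an ideal of ℤ_15


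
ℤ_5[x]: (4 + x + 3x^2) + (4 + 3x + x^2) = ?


Add coefficients mod 5:
x^0: 4 + 4 = 3 (mod 5)
x^1: 1 + 3 = 4 (mod 5)
x^2: 3 + 1 = 4 (mod 5)
Result: 3 + 4x + 4x^2

f + g = 3 + 4x + 4x^2


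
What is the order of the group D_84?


|D_n| = 2n (n rotations and n reflections)
|D_84| = 2×84 = 168

|D_84| = 168


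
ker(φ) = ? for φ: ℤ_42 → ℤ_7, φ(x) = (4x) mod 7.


Kernel = preimage of identity
ker(φ) = {x ∈ ℤ_42 : 4x ≡ 0 (mod 7)}. Since 7 | 42, φ is well-defined. The kernel is the cyclic subgroup ⟨7⟩ of ℤ_42 (order 6), i.e. {0, 7, 14, 21, 28, 35}

ker(φ) = {0, 7, 14, 21, 28, 35}


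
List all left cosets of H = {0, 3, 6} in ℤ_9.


H = {0, 3, 6}, |H| = 3
Number of cosets = |G|/|H| = 9/3 = 3
0 + H = {0, 3, 6}
1 + H = {1, 4, 7}
2 + H = {2, 5, 8}

Cosets: 0+H={0,3,6}; 1+H={1,4,7}; 2+H={2,5,8}


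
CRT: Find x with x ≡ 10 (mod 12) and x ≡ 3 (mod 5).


m₁ = 12, m₂ = 5, gcd = 1, so CRT applies. M = m₁·m₂ = 60
Let M₁ = M/m₁ = 5, M₂ = M/m₂ = 12
Find y₁ ≡ M₁⁻¹ (mod m₁): 5⁻¹ ≡ 5 (mod 12)
Find y₂ ≡ M₂⁻¹ (mod m₂): 12⁻¹ ≡ 3 (mod 5)
x = a₁·M₁·y₁ + a₂·M₂·y₂ = 10·5·5 + 3·12·3 = 358
Reduce mod 60: x ≡ 58
Check: 58 mod 12 = 10 ✓, 58 mod 5 = 3 ✓

x ≡ 58 (mod 60)


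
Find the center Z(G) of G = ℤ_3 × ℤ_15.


Z(G) = {g ∈ G | gx = xg for all x ∈ G}
Direct product of abelian groups is abelian, so Z(G) = G

Z(ℤ_3 × ℤ_15) = ℤ_3 × ℤ_15


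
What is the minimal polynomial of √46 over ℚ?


√46 satisfies x² - 46 = 0, irreducible over ℚ since 46 is squarefree

Minimal polynomial: x² - 46


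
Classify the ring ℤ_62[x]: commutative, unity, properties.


ℤ_62 has zero divisors (2·31 ≡ 0), and these lift to constant zero divisors in ℤ_62[x]; so not an integral domain
Commutative: Yes
Integral domain: No
Has unity: Yes

ℤ_62[x]: Commutative=Yes, Unity=Yes


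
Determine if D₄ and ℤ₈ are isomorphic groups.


Comparing D₄ and ℤ₈:
D₄ is non-abelian, ℤ₈ is abelian

No, D₄ ≇ ℤ₈


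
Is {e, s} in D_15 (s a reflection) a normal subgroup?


H = {e, s} in D_15 (s a reflection)
r·s·r⁻¹ = sr⁻² ≠ s for n ≥ 3, so {e, s} is not closed under conjugation

No, not a normal subgroup


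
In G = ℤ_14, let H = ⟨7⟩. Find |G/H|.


|⟨7⟩| = n / gcd(7, 14) = 14 / 7 = 2
H is normal (ℤ_14 is abelian).
|G/H| = |G| / |H| = 14 / 2 = 7

|G/H| = 7


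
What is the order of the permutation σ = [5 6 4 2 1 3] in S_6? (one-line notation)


Cycle decomposition: (1 5) (2 6 3 4)
Cycle lengths: 2, 4
Order = lcm(2, 4) = 4

ord(σ) = 4


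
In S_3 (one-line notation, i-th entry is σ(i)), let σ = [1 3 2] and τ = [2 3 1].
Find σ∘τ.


σ∘τ: apply τ first, then σ
1 →τ 2 →σ 3
2 →τ 3 →σ 2
3 →τ 1 →σ 1

σ∘τ = [3 2 1]


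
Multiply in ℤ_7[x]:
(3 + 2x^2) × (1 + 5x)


Expand and collect like terms; reduce coefficients mod 7:
x^0: 3·1 = 3 ≡ 3 (mod 7)
x^1: 3·5 + 0·1 = 15 ≡ 1 (mod 7)
x^2: 0·5 + 2·1 = 2 ≡ 2 (mod 7)
x^3: 2·5 = 10 ≡ 3 (mod 7)
Result: 3 + x + 2x^2 + 3x^3

f · g = 3 + x + 2x^2 + 3x^3


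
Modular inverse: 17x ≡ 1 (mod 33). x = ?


Use the extended Euclidean algorithm to write 1 = 17·s + 33·t; then s mod 33 is the inverse.
Euclidean algorithm:
  17 = 0·33 + 17
  33 = 1·17 + 16
  17 = 1·16 + 1
  16 = 16·1 + 0
gcd(17,33) = 1
Back-substitution gives: 17·(2) + 33·(-1) = 1
So 17⁻¹ ≡ 2 ≡ 2 (mod 33)
Check: 17 × 2 = 34 ≡ 1 (mod 33) ✓

17⁻¹ ≡ 2 (mod 33)


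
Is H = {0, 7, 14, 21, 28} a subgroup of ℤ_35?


Subgroup test for H = {0, 7, 14, 21, 28} in (ℤ_35, +):
(1) 0 ∈ H? Yes
(2) Closure: for all a,b ∈ H, (a+b) mod 35 ∈ H? Yes
(3) Inverses: for all a ∈ H, -a mod 35 ∈ H? Yes

Yes, H is a subgroup of ℤ_35


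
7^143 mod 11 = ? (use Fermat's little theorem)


Fermat's little theorem: if p is prime and gcd(a,p)=1, then a^(p-1) ≡ 1 (mod p)
p = 11 is prime, gcd(7,11) = 1
Reduce exponent: 143 mod 10 = 3
So 7^143 ≡ 7^3 (mod 11)
7^3 mod 11 = 2

7^143 ≡ 2 (mod 11)


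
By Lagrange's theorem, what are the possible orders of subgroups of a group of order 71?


Lagrange's theorem: |H| divides |G|
|G| = 71
Divisors of 71: 1, 71

Possible subgroup orders: {1, 71}


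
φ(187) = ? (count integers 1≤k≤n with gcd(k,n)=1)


Factor n: 187 = 11 × 17
φ(n) = n · ∏(1 - 1/p) over distinct primes p | n
φ(187) = 187 · (1 - 1/11) · (1 - 1/17) = 160

φ(187) = 160


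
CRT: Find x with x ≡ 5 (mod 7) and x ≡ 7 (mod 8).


m₁ = 7, m₂ = 8, gcd = 1, so CRT applies. M = m₁·m₂ = 56
Let M₁ = M/m₁ = 8, M₂ = M/m₂ = 7
Find y₁ ≡ M₁⁻¹ (mod m₁): 8⁻¹ ≡ 1 (mod 7)
Find y₂ ≡ M₂⁻¹ (mod m₂): 7⁻¹ ≡ 7 (mod 8)
x = a₁·M₁·y₁ + a₂·M₂·y₂ = 5·8·1 + 7·7·7 = 383
Reduce mod 56: x ≡ 47
Check: 47 mod 7 = 5 ✓, 47 mod 8 = 7 ✓

x ≡ 47 (mod 56)


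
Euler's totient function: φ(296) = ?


Factor n: 296 = 2^3 × 37
φ(n) = n · ∏(1 - 1/p) over distinct primes p | n
φ(296) = 296 · (1 - 1/2) · (1 - 1/37) = 144

φ(296) = 144


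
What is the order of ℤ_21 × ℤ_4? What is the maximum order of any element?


|ℤ_21 × ℤ_4| = 21 × 4 = 84
Max element order = lcm(21,4) = 84
Cyclic? Yes (gcd=1)

|ℤ_21×ℤ_4| = 84, max element order = 84


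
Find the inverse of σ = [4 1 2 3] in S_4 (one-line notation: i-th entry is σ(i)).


To find σ⁻¹, swap domain and range:
σ(1) = 4 → σ⁻¹(4) = 1
σ(2) = 1 → σ⁻¹(1) = 2
σ(3) = 2 → σ⁻¹(2) = 3
σ(4) = 3 → σ⁻¹(3) = 4

σ⁻¹ = [2 3 4 1]


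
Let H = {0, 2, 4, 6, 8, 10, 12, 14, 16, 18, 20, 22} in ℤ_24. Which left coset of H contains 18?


18 + H = {18 + h (mod 24) : h ∈ H}
18+0=18, 18+2=20, 18+4=22, 18+6=0, 18+8=2, 18+10=4, 18+12=6, 18+14=8, 18+16=10, 18+18=12, 18+20=14, 18+22=16
18 + H = {0, 2, 4, 6, 8, 10, 12, 14, 16, 18, 20, 22} = 0 + H

18 + H = {0, 2, 4, 6, 8, 10, 12, 14, 16, 18, 20, 22}


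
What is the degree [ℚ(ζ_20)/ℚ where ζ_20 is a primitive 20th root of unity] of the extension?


[ℚ(ζ_n):ℚ] = deg Φ_n(x) = φ(n). Here φ(20) = 8

[ℚ(ζ_20)/ℚ where ζ_20 is a primitive 20th root of unity] = 8


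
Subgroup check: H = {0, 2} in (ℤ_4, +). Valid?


Subgroup test for H = {0, 2} in (ℤ_4, +):
(1) 0 ∈ H? Yes
(2) Closure: for all a,b ∈ H, (a+b) mod 4 ∈ H? Yes
(3) Inverses: for all a ∈ H, -a mod 4 ∈ H? Yes

Yes, H is a subgroup of ℤ_4


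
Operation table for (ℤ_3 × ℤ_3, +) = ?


Elements: {(0,0), (0,1), (0,2), (1,0), (1,1), (1,2), (2,0), (2,1), (2,2)}
Operation: componentwise addition mod (3, 3)
Entry (a, b) = ((a₁+b₁) mod 3, (a₂+b₂) mod 3)

Cayley table:
      | (0,0) | (0,1) | (0,2) | (1,0) | (1,1) | (1,2) | (2,0) | (2,1) | (2,2)
(0,0) | (0,0) | (0,1) | (0,2) | (1,0) | (1,1) | (1,2) | (2,0) | (2,1) | (2,2)
(0,1) | (0,1) | (0,2) | (0,0) | (1,1) | (1,2) | (1,0) | (2,1) | (2,2) | (2,0)
(0,2) | (0,2) | (0,0) | (0,1) | (1,2) | (1,0) | (1,1) | (2,2) | (2,0) | (2,1)
(1,0) | (1,0) | (1,1) | (1,2) | (2,0) | (2,1) | (2,2) | (0,0) | (0,1) | (0,2)
(1,1) | (1,1) | (1,2) | (1,0) | (2,1) | (2,2) | (2,0) | (0,1) | (0,2) | (0,0)
(1,2) | (1,2) | (1,0) | (1,1) | (2,2) | (2,0) | (2,1) | (0,2) | (0,0) | (0,1)
(2,0) | (2,0) | (2,1) | (2,2) | (0,0) | (0,1) | (0,2) | (1,0) | (1,1) | (1,2)
(2,1) | (2,1) | (2,2) | (2,0) | (0,1) | (0,2) | (0,0) | (1,1) | (1,2) | (1,0)
(2,2) | (2,2) | (2,0) | (2,1) | (0,2) | (0,0) | (0,1) | (1,2) | (1,0) | (1,1)


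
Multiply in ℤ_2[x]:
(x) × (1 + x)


Expand and collect like terms; reduce coefficients mod 2:
x^0: 0·1 = 0 ≡ 0 (mod 2)
x^1: 0·1 + 1·1 = 1 ≡ 1 (mod 2)
x^2: 1·1 = 1 ≡ 1 (mod 2)
Result: x + x^2

f · g = x + x^2


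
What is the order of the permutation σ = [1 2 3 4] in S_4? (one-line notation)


Cycle decomposition: identity (all elements fixed)
Order = 1 (identity has order 1)

ord(σ) = 1


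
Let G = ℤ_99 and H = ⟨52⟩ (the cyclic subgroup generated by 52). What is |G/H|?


|⟨52⟩| = n / gcd(52, 99) = 99 / 1 = 99
H is normal (ℤ_99 is abelian).
|G/H| = |G| / |H| = 99 / 99 = 1

|G/H| = 1


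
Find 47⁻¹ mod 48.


Use the extended Euclidean algorithm to write 1 = 47·s + 48·t; then s mod 48 is the inverse.
Euclidean algorithm:
  47 = 0·48 + 47
  48 = 1·47 + 1
  47 = 47·1 + 0
gcd(47,48) = 1
Back-substitution gives: 47·(-1) + 48·(1) = 1
So 47⁻¹ ≡ -1 ≡ 47 (mod 48)
Check: 47 × 47 = 2209 ≡ 1 (mod 48) ✓

47⁻¹ ≡ 47 (mod 48)


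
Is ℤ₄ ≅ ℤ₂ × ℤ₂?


Comparing ℤ₄ and ℤ₂ × ℤ₂:
ℤ₄ has an element of order 4; ℤ₂×ℤ₂ has exponent 2

No, ℤ₄ ≇ ℤ₂ × ℤ₂


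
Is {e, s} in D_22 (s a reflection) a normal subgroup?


H = {e, s} in D_22 (s a reflection)
r·s·r⁻¹ = sr⁻² ≠ s for n ≥ 3, so {e, s} is not closed under conjugation

No, not a normal subgroup


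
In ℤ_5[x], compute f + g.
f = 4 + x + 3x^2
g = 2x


Add coefficients mod 5:
x^0: 4 + 0 = 4 (mod 5)
x^1: 1 + 2 = 3 (mod 5)
x^2: 3 + 0 = 3 (mod 5)
Result: 4 + 3x + 3x^2

f + g = 4 + 3x + 3x^2


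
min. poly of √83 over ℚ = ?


√83 satisfies x² - 83 = 0, irreducible over ℚ since 83 is squarefree

Minimal polynomial: x² - 83


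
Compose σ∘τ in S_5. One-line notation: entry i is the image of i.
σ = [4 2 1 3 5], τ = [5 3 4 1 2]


σ∘τ: apply τ first, then σ
1 →τ 5 →σ 5
2 →τ 3 →σ 1
3 →τ 4 →σ 3
4 →τ 1 →σ 4
5 →τ 2 →σ 2

σ∘τ = [5 1 3 4 2]


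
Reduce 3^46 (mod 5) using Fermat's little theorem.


Fermat's little theorem: if p is prime and gcd(a,p)=1, then a^(p-1) ≡ 1 (mod p)
p = 5 is prime, gcd(3,5) = 1
Reduce exponent: 46 mod 4 = 2
So 3^46 ≡ 3^2 (mod 5)
3^2 mod 5 = 4

3^46 ≡ 4 (mod 5)


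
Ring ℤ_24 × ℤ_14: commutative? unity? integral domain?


Direct product ring; commutative with unity (1,1); but (1,0)·(0,1) = (0,0) gives zero divisors, so not an integral domain
Commutative: Yes
Integral domain: No
Has unity: Yes

ℤ_24 × ℤ_14: Commutative=Yes, Unity=Yes


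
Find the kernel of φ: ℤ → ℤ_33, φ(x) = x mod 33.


Kernel = preimage of identity
ker(φ) = {x ∈ ℤ : x ≡ 0 (mod 33)} = 33ℤ = {0, ±33, ±66, ...}

ker(φ) = 33ℤ


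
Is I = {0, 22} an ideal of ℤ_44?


Check ideal conditions for I = {0, 22} in ℤ_44:
(1) I is an additive subgroup? Yes
(2) For r ∈ ℤ_44 and a ∈ I: r·a ∈ I? Yes

Yes, I is an ideal of ℤ_44


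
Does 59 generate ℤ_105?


g generates ℤ_n iff gcd(g, n) = 1
gcd(59, 105) = 1
Since gcd = 1, 59 is a generator.

Yes, 59 generates ℤ_105


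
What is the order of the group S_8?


|S_n| = n! (number of permutations of n symbols)
|S_8| = 8! = 40320

|S_8| = 40320


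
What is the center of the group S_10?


Z(G) = {g ∈ G | gx = xg for all x ∈ G}
S_n is non-abelian for n ≥ 3; Z(S_10) is trivial

Z(S_10) = {e}


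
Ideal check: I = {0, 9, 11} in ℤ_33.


Check ideal conditions for I = {0, 9, 11} in ℤ_33:
(1) I is an additive subgroup? No
(2) For r ∈ ℤ_33 and a ∈ I: r·a ∈ I? No  [counterexample: r=2, a=9, r·a mod 33 = 18 ∉ I]

No, I is not an ideal of ℤ_33


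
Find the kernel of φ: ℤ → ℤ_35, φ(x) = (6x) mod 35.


Kernel = preimage of identity
ker(φ) = {x ∈ ℤ : 6x ≡ 0 (mod 35)}. gcd(6,35) = 1, so 6x ≡ 0 (mod 35) ⟺ x ≡ 0 (mod 35/1 = 35). Hence ker(φ) = 35ℤ

ker(φ) = 35ℤ


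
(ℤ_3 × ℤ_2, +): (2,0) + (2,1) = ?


Operation: componentwise addition mod (3, 2)
(2,0) + (2,1) = ((a₁+b₁) mod 3, (a₂+b₂) mod 2) with a = (2,0), b = (2,1)

(2,0) + (2,1) = (1,1)


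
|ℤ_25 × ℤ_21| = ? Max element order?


|ℤ_25 × ℤ_21| = 25 × 21 = 525
Max element order = lcm(25,21) = 525
Cyclic? Yes (gcd=1)

|ℤ_25×ℤ_21| = 525, max element order = 525


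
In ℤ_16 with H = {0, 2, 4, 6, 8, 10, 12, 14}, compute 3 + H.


3 + H = {3 + h (mod 16) : h ∈ H}
3+0=3, 3+2=5, 3+4=7, 3+6=9, 3+8=11, 3+10=13, 3+12=15, 3+14=1
3 + H = {1, 3, 5, 7, 9, 11, 13, 15} = 1 + H

3 + H = {1, 3, 5, 7, 9, 11, 13, 15}


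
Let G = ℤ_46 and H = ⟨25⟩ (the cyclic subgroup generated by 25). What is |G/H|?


|⟨25⟩| = n / gcd(25, 46) = 46 / 1 = 46
H is normal (ℤ_46 is abelian).
|G/H| = |G| / |H| = 46 / 46 = 1

|G/H| = 1


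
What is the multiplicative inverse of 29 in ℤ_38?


Use the extended Euclidean algorithm to write 1 = 29·s + 38·t; then s mod 38 is the inverse.
Euclidean algorithm:
  29 = 0·38 + 29
  38 = 1·29 + 9
  29 = 3·9 + 2
  9 = 4·2 + 1
  2 = 2·1 + 0
gcd(29,38) = 1
Back-substitution gives: 29·(-17) + 38·(13) = 1
So 29⁻¹ ≡ -17 ≡ 21 (mod 38)
Check: 29 × 21 = 609 ≡ 1 (mod 38) ✓

29⁻¹ ≡ 21 (mod 38)


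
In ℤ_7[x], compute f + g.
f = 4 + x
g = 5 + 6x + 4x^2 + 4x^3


Add coefficients mod 7:
x^0: 4 + 5 = 2 (mod 7)
x^1: 1 + 6 = 0 (mod 7)
x^2: 0 + 4 = 4 (mod 7)
x^3: 0 + 4 = 4 (mod 7)
Result: 2 + 4x^2 + 4x^3

f + g = 2 + 4x^2 + 4x^3


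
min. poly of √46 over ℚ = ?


√46 satisfies x² - 46 = 0, irreducible over ℚ since 46 is squarefree

Minimal polynomial: x² - 46


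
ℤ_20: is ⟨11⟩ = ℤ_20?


g generates ℤ_n iff gcd(g, n) = 1
gcd(11, 20) = 1
Since gcd = 1, 11 is a generator.

Yes, 11 generates ℤ_20


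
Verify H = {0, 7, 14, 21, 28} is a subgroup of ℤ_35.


Subgroup test for H = {0, 7, 14, 21, 28} in (ℤ_35, +):
(1) 0 ∈ H? Yes
(2) Closure: for all a,b ∈ H, (a+b) mod 35 ∈ H? Yes
(3) Inverses: for all a ∈ H, -a mod 35 ∈ H? Yes

Yes, H is a subgroup of ℤ_35


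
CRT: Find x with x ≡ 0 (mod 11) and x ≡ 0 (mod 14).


m₁ = 11, m₂ = 14, gcd = 1, so CRT applies. M = m₁·m₂ = 154
Let M₁ = M/m₁ = 14, M₂ = M/m₂ = 11
Find y₁ ≡ M₁⁻¹ (mod m₁): 14⁻¹ ≡ 4 (mod 11)
Find y₂ ≡ M₂⁻¹ (mod m₂): 11⁻¹ ≡ 9 (mod 14)
x = a₁·M₁·y₁ + a₂·M₂·y₂ = 0·14·4 + 0·11·9 = 0
Reduce mod 154: x ≡ 0
Check: 0 mod 11 = 0 ✓, 0 mod 14 = 0 ✓

x ≡ 0 (mod 154)


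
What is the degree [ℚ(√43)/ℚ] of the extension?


√43 has minimal polynomial x² - 43 (irreducible over ℚ since 43 is squarefree)

[ℚ(√43)/ℚ] = 2


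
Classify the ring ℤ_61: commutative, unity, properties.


ℤ_61 is a commutative ring with unity 1; 61 is prime, so ℤ_61 is a field (hence an integral domain)
Commutative: Yes
Integral domain: Yes
Has unity: Yes

ℤ_61: Commutative=Yes, Unity=Yes


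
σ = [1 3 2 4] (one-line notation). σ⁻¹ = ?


To find σ⁻¹, swap domain and range:
σ(1) = 1 → σ⁻¹(1) = 1
σ(2) = 3 → σ⁻¹(3) = 2
σ(3) = 2 → σ⁻¹(2) = 3
σ(4) = 4 → σ⁻¹(4) = 4

σ⁻¹ = [1 3 2 4]


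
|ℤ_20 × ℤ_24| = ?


|A × B| = |A| · |B|
|ℤ_20 × ℤ_24| = 20 × 24 = 480

|ℤ_20 × ℤ_24| = 480


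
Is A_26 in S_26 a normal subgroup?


H = A_26 in S_26
A_26 has index 2 in S_26, and every subgroup of index 2 is normal

Yes, normal subgroup


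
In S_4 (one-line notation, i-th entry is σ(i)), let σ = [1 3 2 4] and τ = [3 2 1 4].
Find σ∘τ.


σ∘τ: apply τ first, then σ
1 →τ 3 →σ 2
2 →τ 2 →σ 3
3 →τ 1 →σ 1
4 →τ 4 →σ 4

σ∘τ = [2 3 1 4]


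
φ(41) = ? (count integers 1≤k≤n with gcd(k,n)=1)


Factor n: 41 = 41
φ(n) = n · ∏(1 - 1/p) over distinct primes p | n
φ(41) = 41 · (1 - 1/41) = 40

φ(41) = 40


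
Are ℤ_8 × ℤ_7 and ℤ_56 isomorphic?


Comparing ℤ_8 × ℤ_7 and ℤ_56:
gcd(8,7) = 1, so ℤ_8 × ℤ_7 ≅ ℤ_56 (CRT)

Yes, ℤ_8 × ℤ_7 ≅ ℤ_56


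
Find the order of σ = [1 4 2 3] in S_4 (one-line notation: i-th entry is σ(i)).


Cycle decomposition: (2 4 3)
Cycle lengths: 3
Order = lcm(3) = 3

ord(σ) = 3


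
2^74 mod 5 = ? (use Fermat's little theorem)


Fermat's little theorem: if p is prime and gcd(a,p)=1, then a^(p-1) ≡ 1 (mod p)
p = 5 is prime, gcd(2,5) = 1
Reduce exponent: 74 mod 4 = 2
So 2^74 ≡ 2^2 (mod 5)
2^2 mod 5 = 4

2^74 ≡ 4 (mod 5)


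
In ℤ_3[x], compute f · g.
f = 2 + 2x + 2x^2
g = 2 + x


Expand and collect like terms; reduce coefficients mod 3:
x^0: 2·2 = 4 ≡ 1 (mod 3)
x^1: 2·1 + 2·2 = 6 ≡ 0 (mod 3)
x^2: 2·1 + 2·2 = 6 ≡ 0 (mod 3)
x^3: 2·1 = 2 ≡ 2 (mod 3)
Result: 1 + 2x^3

f · g = 1 + 2x^3


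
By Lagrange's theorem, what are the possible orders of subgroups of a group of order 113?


Lagrange's theorem: |H| divides |G|
|G| = 113
Divisors of 113: 1, 113

Possible subgroup orders: {1, 113}


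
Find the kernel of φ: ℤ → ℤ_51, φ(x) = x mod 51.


Kernel = preimage of identity
ker(φ) = {x ∈ ℤ : x ≡ 0 (mod 51)} = 51ℤ = {0, ±51, ±102, ...}

ker(φ) = 51ℤ


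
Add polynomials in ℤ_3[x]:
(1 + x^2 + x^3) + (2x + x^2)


Add coefficients mod 3:
x^0: 1 + 0 = 1 (mod 3)
x^1: 0 + 2 = 2 (mod 3)
x^2: 1 + 1 = 2 (mod 3)
x^3: 1 + 0 = 1 (mod 3)
Result: 1 + 2x + 2x^2 + x^3

f + g = 1 + 2x + 2x^2 + x^3


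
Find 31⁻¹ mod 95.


Use the extended Euclidean algorithm to write 1 = 31·s + 95·t; then s mod 95 is the inverse.
Euclidean algorithm:
  31 = 0·95 + 31
  95 = 3·31 + 2
  31 = 15·2 + 1
  2 = 2·1 + 0
gcd(31,95) = 1
Back-substitution gives: 31·(46) + 95·(-15) = 1
So 31⁻¹ ≡ 46 ≡ 46 (mod 95)
Check: 31 × 46 = 1426 ≡ 1 (mod 95) ✓

31⁻¹ ≡ 46 (mod 95)


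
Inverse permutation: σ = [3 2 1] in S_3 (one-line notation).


To find σ⁻¹, swap domain and range:
σ(1) = 3 → σ⁻¹(3) = 1
σ(2) = 2 → σ⁻¹(2) = 2
σ(3) = 1 → σ⁻¹(1) = 3

σ⁻¹ = [3 2 1]


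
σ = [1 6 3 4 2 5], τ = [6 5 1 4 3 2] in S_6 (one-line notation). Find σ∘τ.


σ∘τ: apply τ first, then σ
1 →τ 6 →σ 5
2 →τ 5 →σ 2
3 →τ 1 →σ 1
4 →τ 4 →σ 4
5 →τ 3 →σ 3
6 →τ 2 →σ 6

σ∘τ = [5 2 1 4 3 6]


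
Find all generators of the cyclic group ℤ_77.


g generates ℤ_n iff gcd(g,n) = 1
Prime factors of 77: 7, 11
Generators are g ∈ {1,...,76} not divisible by any of these primes.
Generators: {1, 2, 3, 4, 5, 6, 8, 9, 10, 12, 13, 15, 16, 17, 18, 19, 20, 23, 24, 25, 26, 27, 29, 30, 31, 32, 34, 36, 37, 38, 39, 40, 41, 43, 45, 46, 47, 48, 50, 51, 52, 53, 54, 57, 58, 59, 60, 61, 62, 64, 65, 67, 68, 69, 71, 72, 73, 74, 75, 76}
Number of generators = φ(77) = 60

Generators of ℤ_77 = {1, 2, 3, 4, 5, 6, 8, 9, 10, 12, 13, 15, 16, 17, 18, 19, 20, 23, 24, 25, 26, 27, 29, 30, 31, 32, 34, 36, 37, 38, 39, 40, 41, 43, 45, 46, 47, 48, 50, 51, 52, 53, 54, 57, 58, 59, 60, 61, 62, 64, 65, 67, 68, 69, 71, 72, 73, 74, 75, 76}


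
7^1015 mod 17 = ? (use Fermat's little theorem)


Fermat's little theorem: if p is prime and gcd(a,p)=1, then a^(p-1) ≡ 1 (mod p)
p = 17 is prime, gcd(7,17) = 1
Reduce exponent: 1015 mod 16 = 7
So 7^1015 ≡ 7^7 (mod 17)
7^7 mod 17 = 12

7^1015 ≡ 12 (mod 17)


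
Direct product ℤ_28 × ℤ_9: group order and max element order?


|ℤ_28 × ℤ_9| = 28 × 9 = 252
Max element order = lcm(28,9) = 252
Cyclic? Yes (gcd=1)

|ℤ_28×ℤ_9| = 252, max element order = 252


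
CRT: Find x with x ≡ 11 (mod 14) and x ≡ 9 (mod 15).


m₁ = 14, m₂ = 15, gcd = 1, so CRT applies. M = m₁·m₂ = 210
Let M₁ = M/m₁ = 15, M₂ = M/m₂ = 14
Find y₁ ≡ M₁⁻¹ (mod m₁): 15⁻¹ ≡ 1 (mod 14)
Find y₂ ≡ M₂⁻¹ (mod m₂): 14⁻¹ ≡ 14 (mod 15)
x = a₁·M₁·y₁ + a₂·M₂·y₂ = 11·15·1 + 9·14·14 = 1929
Reduce mod 210: x ≡ 39
Check: 39 mod 14 = 11 ✓, 39 mod 15 = 9 ✓

x ≡ 39 (mod 210)


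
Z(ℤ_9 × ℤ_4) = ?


Z(G) = {g ∈ G | gx = xg for all x ∈ G}
Direct product of abelian groups is abelian, so Z(G) = G

Z(ℤ_9 × ℤ_4) = ℤ_9 × ℤ_4


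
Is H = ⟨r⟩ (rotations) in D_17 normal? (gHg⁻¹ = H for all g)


H = ⟨r⟩ (rotations) in D_17
The rotation subgroup ⟨r⟩ has index 2 in D_17, so it is normal

Yes, normal subgroup


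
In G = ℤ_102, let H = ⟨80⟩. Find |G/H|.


|⟨80⟩| = n / gcd(80, 102) = 102 / 2 = 51
H is normal (ℤ_102 is abelian).
|G/H| = |G| / |H| = 102 / 51 = 2

|G/H| = 2


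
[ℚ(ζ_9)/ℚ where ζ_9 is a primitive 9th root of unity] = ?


[ℚ(ζ_n):ℚ] = deg Φ_n(x) = φ(n). Here φ(9) = 6

[ℚ(ζ_9)/ℚ where ζ_9 is a primitive 9th root of unity] = 6


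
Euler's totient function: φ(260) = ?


Factor n: 260 = 2^2 × 5 × 13
φ(n) = n · ∏(1 - 1/p) over distinct primes p | n
φ(260) = 260 · (1 - 1/2) · (1 - 1/5) · (1 - 1/13) = 96

φ(260) = 96


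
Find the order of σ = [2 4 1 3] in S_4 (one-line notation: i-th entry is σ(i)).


Cycle decomposition: (1 2 4 3)
Cycle lengths: 4
Order = lcm(4) = 4

ord(σ) = 4


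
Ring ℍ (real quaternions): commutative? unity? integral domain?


quaternion multiplication is non-commutative (ij = k ≠ ji = -k); has unity 1; a division ring but not an integral domain since integral domains are commutative by convention
Commutative: No
Integral domain: No
Has unity: Yes

ℍ (real quaternions): Commutative=No, Unity=Yes


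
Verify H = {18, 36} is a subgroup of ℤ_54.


Subgroup test for H = {18, 36} in (ℤ_54, +):
(1) 0 ∈ H? No
(2) Closure: for all a,b ∈ H, (a+b) mod 54 ∈ H? No  [counterexample: 18 + 36 = 0 ∉ H]
(3) Inverses: for all a ∈ H, -a mod 54 ∈ H? Yes

No, H is not a subgroup of ℤ_54


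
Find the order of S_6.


|S_n| = n! (number of permutations of n symbols)
|S_6| = 6! = 720

|S_6| = 720


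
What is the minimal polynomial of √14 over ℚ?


√14 satisfies x² - 14 = 0, irreducible over ℚ since 14 is squarefree

Minimal polynomial: x² - 14


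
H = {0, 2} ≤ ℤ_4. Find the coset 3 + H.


3 + H = {3 + h (mod 4) : h ∈ H}
3+0=3, 3+2=1
3 + H = {1, 3} = 1 + H

3 + H = {1, 3}


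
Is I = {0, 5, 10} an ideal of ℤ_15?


Check ideal conditions for I = {0, 5, 10} in ℤ_15:
(1) I is an additive subgroup? Yes
(2) For r ∈ ℤ_15 and a ∈ I: r·a ∈ I? Yes

Yes, I is an ideal of ℤ_15


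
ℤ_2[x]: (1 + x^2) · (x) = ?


Expand and collect like terms; reduce coefficients mod 2:
x^0: 1·0 = 0 ≡ 0 (mod 2)
x^1: 1·1 + 0·0 = 1 ≡ 1 (mod 2)
x^2: 0·1 + 1·0 = 0 ≡ 0 (mod 2)
x^3: 1·1 = 1 ≡ 1 (mod 2)
Result: x + x^3

f · g = x + x^3


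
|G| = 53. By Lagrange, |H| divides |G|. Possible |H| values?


Lagrange's theorem: |H| divides |G|
|G| = 53
Divisors of 53: 1, 53

Possible subgroup orders: {1, 53}


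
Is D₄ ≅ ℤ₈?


Comparing D₄ and ℤ₈:
D₄ is non-abelian, ℤ₈ is abelian

No, D₄ ≇ ℤ₈


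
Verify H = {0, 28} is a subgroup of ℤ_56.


Subgroup test for H = {0, 28} in (ℤ_56, +):
(1) 0 ∈ H? Yes
(2) Closure: for all a,b ∈ H, (a+b) mod 56 ∈ H? Yes
(3) Inverses: for all a ∈ H, -a mod 56 ∈ H? Yes

Yes, H is a subgroup of ℤ_56


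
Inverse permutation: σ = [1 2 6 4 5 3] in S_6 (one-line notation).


To find σ⁻¹, swap domain and range:
σ(1) = 1 → σ⁻¹(1) = 1
σ(2) = 2 → σ⁻¹(2) = 2
σ(3) = 6 → σ⁻¹(6) = 3
σ(4) = 4 → σ⁻¹(4) = 4
σ(5) = 5 → σ⁻¹(5) = 5
σ(6) = 3 → σ⁻¹(3) = 6

σ⁻¹ = [1 2 6 4 5 3]


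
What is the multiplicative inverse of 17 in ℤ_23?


Use the extended Euclidean algorithm to write 1 = 17·s + 23·t; then s mod 23 is the inverse.
Euclidean algorithm:
  17 = 0·23 + 17
  23 = 1·17 + 6
  17 = 2·6 + 5
  6 = 1·5 + 1
  5 = 5·1 + 0
gcd(17,23) = 1
Back-substitution gives: 17·(-4) + 23·(3) = 1
So 17⁻¹ ≡ -4 ≡ 19 (mod 23)
Check: 17 × 19 = 323 ≡ 1 (mod 23) ✓

17⁻¹ ≡ 19 (mod 23)


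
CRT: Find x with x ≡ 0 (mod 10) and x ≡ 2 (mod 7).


m₁ = 10, m₂ = 7, gcd = 1, so CRT applies. M = m₁·m₂ = 70
Let M₁ = M/m₁ = 7, M₂ = M/m₂ = 10
Find y₁ ≡ M₁⁻¹ (mod m₁): 7⁻¹ ≡ 3 (mod 10)
Find y₂ ≡ M₂⁻¹ (mod m₂): 10⁻¹ ≡ 5 (mod 7)
x = a₁·M₁·y₁ + a₂·M₂·y₂ = 0·7·3 + 2·10·5 = 100
Reduce mod 70: x ≡ 30
Check: 30 mod 10 = 0 ✓, 30 mod 7 = 2 ✓

x ≡ 30 (mod 70)


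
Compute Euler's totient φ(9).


φ(n) = count of k ∈ {1,...,n} with gcd(k,n)=1
Coprimes to 9: {1, 2, 4, 5, 7, 8}
Count: 6

φ(9) = 6


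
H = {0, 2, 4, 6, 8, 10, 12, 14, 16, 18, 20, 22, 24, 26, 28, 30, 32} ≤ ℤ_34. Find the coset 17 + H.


17 + H = {17 + h (mod 34) : h ∈ H}
17+0=17, 17+2=19, 17+4=21, 17+6=23, 17+8=25, 17+10=27, 17+12=29, 17+14=31, 17+16=33, 17+18=1, 17+20=3, 17+22=5, 17+24=7, 17+26=9, 17+28=11, 17+30=13, 17+32=15
17 + H = {1, 3, 5, 7, 9, 11, 13, 15, 17, 19, 21, 23, 25, 27, 29, 31, 33} = 1 + H

17 + H = {1, 3, 5, 7, 9, 11, 13, 15, 17, 19, 21, 23, 25, 27, 29, 31, 33}


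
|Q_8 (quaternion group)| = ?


Q_8 = {±1, ±i, ±j, ±k}
|Q_8| = 8

|Q_8 (quaternion group)| = 8
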